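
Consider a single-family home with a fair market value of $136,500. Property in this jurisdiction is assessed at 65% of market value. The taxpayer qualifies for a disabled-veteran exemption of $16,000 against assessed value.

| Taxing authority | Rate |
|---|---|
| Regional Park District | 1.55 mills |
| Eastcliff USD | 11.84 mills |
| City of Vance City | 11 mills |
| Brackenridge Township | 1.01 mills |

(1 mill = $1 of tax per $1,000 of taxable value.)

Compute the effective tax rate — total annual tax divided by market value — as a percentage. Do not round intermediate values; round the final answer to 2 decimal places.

1.35%

Assessed value = $136,500 × 0.65 = $88,725
Taxable value = $88,725 − $16,000 = $72,725
Regional Park District: $72,725 × 0.00155 = $112.72375
Eastcliff USD: $72,725 × 0.01184 = $861.064
City of Vance City: $72,725 × 0.011 = $799.975
Brackenridge Township: $72,725 × 0.00101 = $73.45225
Total tax = $1,847.215
Effective rate = $1,847.215 ÷ $136,500 = 1.35% of market value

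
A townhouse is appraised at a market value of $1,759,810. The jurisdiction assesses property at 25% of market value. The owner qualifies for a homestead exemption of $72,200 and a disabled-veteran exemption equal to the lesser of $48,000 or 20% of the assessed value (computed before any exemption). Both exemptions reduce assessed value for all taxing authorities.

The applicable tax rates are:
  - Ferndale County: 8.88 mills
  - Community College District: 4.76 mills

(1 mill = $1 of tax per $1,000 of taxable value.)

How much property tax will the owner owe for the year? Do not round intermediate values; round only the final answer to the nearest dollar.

$4,361

Assessed value = $1,759,810 × 0.25 = $439,952.5
Disabled-veteran exemption = min($48,000, 20% × $439,952.5) = min($48,000, $87,990.5) = $48,000 (dollar cap binds)
Taxable value = $439,952.5 − $72,200 − $48,000 = $319,752.5
Ferndale County: $319,752.5 × 0.00888 = $2,839.4022
Community College District: $319,752.5 × 0.00476 = $1,522.0219
Total = $4,361.4241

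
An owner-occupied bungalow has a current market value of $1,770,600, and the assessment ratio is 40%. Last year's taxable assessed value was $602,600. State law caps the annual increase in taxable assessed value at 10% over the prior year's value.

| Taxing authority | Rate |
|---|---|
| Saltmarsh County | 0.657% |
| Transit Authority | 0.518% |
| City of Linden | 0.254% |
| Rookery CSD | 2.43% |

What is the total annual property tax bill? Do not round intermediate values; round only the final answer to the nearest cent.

Uncapped assessed value = $1,770,600 × 0.4 = $708,240
Cap limit = $602,600 × 1.1 = $662,860
Taxable assessed value = min($708,240, $662,860) = $662,860 (cap binds)
Saltmarsh County: $662,860 × 0.00657 = $4,354.9902
Transit Authority: $662,860 × 0.00518 = $3,433.6148
City of Linden: $662,860 × 0.00254 = $1,683.6644
Rookery CSD: $662,860 × 0.0243 = $16,107.498
Total = $25,579.7674

$25,579.77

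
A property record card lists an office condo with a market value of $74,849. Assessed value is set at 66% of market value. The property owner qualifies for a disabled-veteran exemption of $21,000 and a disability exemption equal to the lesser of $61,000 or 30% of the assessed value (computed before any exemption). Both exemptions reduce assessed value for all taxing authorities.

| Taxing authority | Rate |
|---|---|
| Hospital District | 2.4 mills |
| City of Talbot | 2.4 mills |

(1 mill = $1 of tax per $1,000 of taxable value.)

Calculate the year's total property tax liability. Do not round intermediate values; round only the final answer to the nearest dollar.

Assessed value = $74,849 × 0.66 = $49,400.34
Disability exemption = min($61,000, 30% × $49,400.34) = min($61,000, $14,820.102) = $14,820.102 (percentage binds)
Taxable value = $49,400.34 − $21,000 − $14,820.102 = $13,580.238
Hospital District: $13,580.238 × 0.0024 = $32.5925712
City of Talbot: $13,580.238 × 0.0024 = $32.5925712
Total = $65.1851424

$65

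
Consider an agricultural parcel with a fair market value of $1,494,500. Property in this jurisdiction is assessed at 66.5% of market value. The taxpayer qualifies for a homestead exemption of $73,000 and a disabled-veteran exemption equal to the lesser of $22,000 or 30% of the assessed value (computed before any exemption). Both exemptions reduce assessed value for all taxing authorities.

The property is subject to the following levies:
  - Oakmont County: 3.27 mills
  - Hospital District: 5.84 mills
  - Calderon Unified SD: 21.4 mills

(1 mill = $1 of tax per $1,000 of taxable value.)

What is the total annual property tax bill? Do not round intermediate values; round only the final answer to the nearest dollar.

$27,424

Assessed value = $1,494,500 × 0.665 = $993,842.5
Disabled-veteran exemption = min($22,000, 30% × $993,842.5) = min($22,000, $298,152.75) = $22,000 (dollar cap binds)
Taxable value = $993,842.5 − $73,000 − $22,000 = $898,842.5
Oakmont County: $898,842.5 × 0.00327 = $2,939.214975
Hospital District: $898,842.5 × 0.00584 = $5,249.2402
Calderon Unified SD: $898,842.5 × 0.0214 = $19,235.2295
Total = $27,423.684675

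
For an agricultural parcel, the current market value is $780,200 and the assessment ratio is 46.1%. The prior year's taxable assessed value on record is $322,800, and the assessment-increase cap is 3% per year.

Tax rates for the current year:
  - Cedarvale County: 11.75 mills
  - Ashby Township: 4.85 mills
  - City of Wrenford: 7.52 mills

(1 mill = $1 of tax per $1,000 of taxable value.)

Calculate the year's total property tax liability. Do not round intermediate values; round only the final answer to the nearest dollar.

Uncapped assessed value = $780,200 × 0.461 = $359,672.2
Cap limit = $322,800 × 1.03 = $332,484
Taxable assessed value = min($359,672.2, $332,484) = $332,484 (cap binds)
Cedarvale County: $332,484 × 0.01175 = $3,906.687
Ashby Township: $332,484 × 0.00485 = $1,612.5474
City of Wrenford: $332,484 × 0.00752 = $2,500.27968
Total = $8,019.51408

$8,020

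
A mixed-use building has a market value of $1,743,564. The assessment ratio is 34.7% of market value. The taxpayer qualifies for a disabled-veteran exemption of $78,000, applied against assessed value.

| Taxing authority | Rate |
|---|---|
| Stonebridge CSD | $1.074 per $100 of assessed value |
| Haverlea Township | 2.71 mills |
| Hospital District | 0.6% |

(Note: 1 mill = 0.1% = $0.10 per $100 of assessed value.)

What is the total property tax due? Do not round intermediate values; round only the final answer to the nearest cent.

Assessed value = $1,743,564 × 0.347 = $605,016.708
Taxable value = $605,016.708 − $78,000 = $527,016.708
Stonebridge CSD: $527,016.708 × 0.01074 = $5,660.15944392
Haverlea Township: $527,016.708 × 0.00271 = $1,428.21527868
Hospital District: $527,016.708 × 0.006 = $3,162.100248
Total = $10,250.4749706

$10,250.47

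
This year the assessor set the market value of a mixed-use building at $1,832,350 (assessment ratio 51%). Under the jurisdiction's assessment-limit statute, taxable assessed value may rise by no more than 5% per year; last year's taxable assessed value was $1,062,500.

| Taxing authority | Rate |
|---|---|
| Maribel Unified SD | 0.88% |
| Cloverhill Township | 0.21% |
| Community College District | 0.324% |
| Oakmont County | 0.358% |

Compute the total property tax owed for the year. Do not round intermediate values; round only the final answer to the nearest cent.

Uncapped assessed value = $1,832,350 × 0.51 = $934,498.5
Cap limit = $1,062,500 × 1.05 = $1,115,625
Taxable assessed value = min($934,498.5, $1,115,625) = $934,498.5 (cap does not bind)
Maribel Unified SD: $934,498.5 × 0.0088 = $8,223.5868
Cloverhill Township: $934,498.5 × 0.0021 = $1,962.44685
Community College District: $934,498.5 × 0.00324 = $3,027.77514
Oakmont County: $934,498.5 × 0.00358 = $3,345.50463
Total = $16,559.31342

$16,559.31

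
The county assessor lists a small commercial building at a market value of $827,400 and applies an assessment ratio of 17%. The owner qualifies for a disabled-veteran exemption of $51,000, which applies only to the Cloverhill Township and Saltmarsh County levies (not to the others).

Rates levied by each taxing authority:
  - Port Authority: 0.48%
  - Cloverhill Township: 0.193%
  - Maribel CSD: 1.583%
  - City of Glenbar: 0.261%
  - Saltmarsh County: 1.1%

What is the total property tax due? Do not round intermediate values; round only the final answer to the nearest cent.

$4,428.17

Assessed value = $827,400 × 0.17 = $140,658
Port Authority: $140,658 × 0.0048 = $675.1584
Cloverhill Township: ($140,658 − $51,000) × 0.00193 = $89,658 × 0.00193 = $173.03994
Maribel CSD: $140,658 × 0.01583 = $2,226.61614
City of Glenbar: $140,658 × 0.00261 = $367.11738
Saltmarsh County: ($140,658 − $51,000) × 0.011 = $89,658 × 0.011 = $986.238
Total = $4,428.16986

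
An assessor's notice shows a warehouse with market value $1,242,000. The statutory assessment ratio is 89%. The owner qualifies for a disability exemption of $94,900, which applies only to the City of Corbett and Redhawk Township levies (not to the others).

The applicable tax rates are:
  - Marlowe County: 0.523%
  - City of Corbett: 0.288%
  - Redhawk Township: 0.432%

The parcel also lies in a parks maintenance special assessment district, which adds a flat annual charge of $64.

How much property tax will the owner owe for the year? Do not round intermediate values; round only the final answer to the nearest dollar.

$13,121

Assessed value = $1,242,000 × 0.89 = $1,105,380
Marlowe County: $1,105,380 × 0.00523 = $5,781.1374
City of Corbett: ($1,105,380 − $94,900) × 0.00288 = $1,010,480 × 0.00288 = $2,910.1824
Redhawk Township: ($1,105,380 − $94,900) × 0.00432 = $1,010,480 × 0.00432 = $4,365.2736
Levies subtotal = $13,056.5934
Total = $13,056.5934 + $64 = $13,120.5934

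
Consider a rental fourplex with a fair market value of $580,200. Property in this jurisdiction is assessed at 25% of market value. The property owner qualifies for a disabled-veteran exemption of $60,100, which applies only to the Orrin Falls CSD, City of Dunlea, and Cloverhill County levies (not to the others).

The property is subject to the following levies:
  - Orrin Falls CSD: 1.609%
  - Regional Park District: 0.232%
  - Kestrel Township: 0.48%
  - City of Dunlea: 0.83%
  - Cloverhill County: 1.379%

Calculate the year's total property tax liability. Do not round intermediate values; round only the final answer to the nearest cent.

Assessed value = $580,200 × 0.25 = $145,050
Orrin Falls CSD: ($145,050 − $60,100) × 0.01609 = $84,950 × 0.01609 = $1,366.8455
Regional Park District: $145,050 × 0.00232 = $336.516
Kestrel Township: $145,050 × 0.0048 = $696.24
City of Dunlea: ($145,050 − $60,100) × 0.0083 = $84,950 × 0.0083 = $705.085
Cloverhill County: ($145,050 − $60,100) × 0.01379 = $84,950 × 0.01379 = $1,171.4605
Total = $4,276.147

$4,276.15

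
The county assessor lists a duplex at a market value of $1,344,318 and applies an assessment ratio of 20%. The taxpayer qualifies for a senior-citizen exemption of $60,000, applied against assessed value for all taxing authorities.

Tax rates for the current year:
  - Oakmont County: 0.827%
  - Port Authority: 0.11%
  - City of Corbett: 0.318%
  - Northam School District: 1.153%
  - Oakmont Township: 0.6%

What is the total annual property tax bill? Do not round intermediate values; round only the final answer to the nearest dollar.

$6,283

Assessed value = $1,344,318 × 0.2 = $268,863.6
Taxable value = $268,863.6 − $60,000 = $208,863.6
Oakmont County: $208,863.6 × 0.00827 = $1,727.301972
Port Authority: $208,863.6 × 0.0011 = $229.74996
City of Corbett: $208,863.6 × 0.00318 = $664.186248
Northam School District: $208,863.6 × 0.01153 = $2,408.197308
Oakmont Township: $208,863.6 × 0.006 = $1,253.1816
Total = $1,727.301972 + $229.74996 + $664.186248 + $2,408.197308 + $1,253.1816 = $6,282.617088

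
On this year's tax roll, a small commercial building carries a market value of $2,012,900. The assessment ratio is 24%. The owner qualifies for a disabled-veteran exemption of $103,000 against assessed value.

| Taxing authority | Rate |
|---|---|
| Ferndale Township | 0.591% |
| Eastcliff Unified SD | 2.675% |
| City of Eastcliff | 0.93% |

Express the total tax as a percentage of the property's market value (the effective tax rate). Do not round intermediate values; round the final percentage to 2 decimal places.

0.79%

Assessed value = $2,012,900 × 0.24 = $483,096
Taxable value = $483,096 − $103,000 = $380,096
Ferndale Township: $380,096 × 0.00591 = $2,246.36736
Eastcliff Unified SD: $380,096 × 0.02675 = $10,167.568
City of Eastcliff: $380,096 × 0.0093 = $3,534.8928
Total tax = $15,948.82816
Effective rate = $15,948.82816 ÷ $2,012,900 = 0.79% of market value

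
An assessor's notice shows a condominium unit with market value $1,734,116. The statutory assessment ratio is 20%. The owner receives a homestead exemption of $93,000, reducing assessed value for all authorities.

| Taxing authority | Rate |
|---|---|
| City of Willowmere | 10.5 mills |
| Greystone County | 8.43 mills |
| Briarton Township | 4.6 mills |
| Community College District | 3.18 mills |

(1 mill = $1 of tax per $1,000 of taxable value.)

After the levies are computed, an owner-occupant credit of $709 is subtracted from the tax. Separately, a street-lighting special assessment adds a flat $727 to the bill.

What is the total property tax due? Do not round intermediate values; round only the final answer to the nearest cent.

$6,797.62

Assessed value = $1,734,116 × 0.2 = $346,823.2
Taxable value = $346,823.2 − $93,000 = $253,823.2
City of Willowmere: $253,823.2 × 0.0105 = $2,665.1436
Greystone County: $253,823.2 × 0.00843 = $2,139.729576
Briarton Township: $253,823.2 × 0.0046 = $1,167.58672
Community College District: $253,823.2 × 0.00318 = $807.157776
Levies subtotal = $6,779.617672
After credit = $6,779.617672 − $709 = $6,070.617672
Total = $6,070.617672 + $727 = $6,797.617672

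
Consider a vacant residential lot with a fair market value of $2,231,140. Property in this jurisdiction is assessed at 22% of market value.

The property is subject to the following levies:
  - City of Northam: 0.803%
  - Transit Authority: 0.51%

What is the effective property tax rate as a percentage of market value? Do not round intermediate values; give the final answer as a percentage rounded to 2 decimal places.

0.29%

Assessed value = $2,231,140 × 0.22 = $490,850.8
City of Northam: $490,850.8 × 0.00803 = $3,941.531924
Transit Authority: $490,850.8 × 0.0051 = $2,503.33908
Total tax = $6,444.871004
Effective rate = $6,444.871004 ÷ $2,231,140 = 0.29% of market value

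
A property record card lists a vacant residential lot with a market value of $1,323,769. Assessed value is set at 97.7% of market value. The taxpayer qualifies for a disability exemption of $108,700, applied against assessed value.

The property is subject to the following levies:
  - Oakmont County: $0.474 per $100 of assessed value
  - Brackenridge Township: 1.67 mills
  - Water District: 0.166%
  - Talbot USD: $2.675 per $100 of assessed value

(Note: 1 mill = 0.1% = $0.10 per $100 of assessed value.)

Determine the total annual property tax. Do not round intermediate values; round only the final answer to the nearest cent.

$41,248.55

Assessed value = $1,323,769 × 0.977 = $1,293,322.313
Taxable value = $1,293,322.313 − $108,700 = $1,184,622.313
Oakmont County: $1,184,622.313 × 0.00474 = $5,615.10976362
Brackenridge Township: $1,184,622.313 × 0.00167 = $1,978.31926271
Water District: $1,184,622.313 × 0.00166 = $1,966.47303958
Talbot USD: $1,184,622.313 × 0.02675 = $31,688.64687275
Total = $41,248.54893866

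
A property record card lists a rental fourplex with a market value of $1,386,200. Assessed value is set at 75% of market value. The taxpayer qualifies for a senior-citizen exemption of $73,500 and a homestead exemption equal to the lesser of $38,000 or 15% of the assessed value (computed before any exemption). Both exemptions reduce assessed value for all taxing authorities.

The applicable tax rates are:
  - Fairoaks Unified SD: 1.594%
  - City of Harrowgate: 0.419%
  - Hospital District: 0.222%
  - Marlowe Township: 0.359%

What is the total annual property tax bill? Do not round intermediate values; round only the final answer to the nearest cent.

Assessed value = $1,386,200 × 0.75 = $1,039,650
Homestead exemption = min($38,000, 15% × $1,039,650) = min($38,000, $155,947.5) = $38,000 (dollar cap binds)
Taxable value = $1,039,650 − $73,500 − $38,000 = $928,150
Fairoaks Unified SD: $928,150 × 0.01594 = $14,794.711
City of Harrowgate: $928,150 × 0.00419 = $3,888.9485
Hospital District: $928,150 × 0.00222 = $2,060.493
Marlowe Township: $928,150 × 0.00359 = $3,332.0585
Total = $24,076.211

$24,076.21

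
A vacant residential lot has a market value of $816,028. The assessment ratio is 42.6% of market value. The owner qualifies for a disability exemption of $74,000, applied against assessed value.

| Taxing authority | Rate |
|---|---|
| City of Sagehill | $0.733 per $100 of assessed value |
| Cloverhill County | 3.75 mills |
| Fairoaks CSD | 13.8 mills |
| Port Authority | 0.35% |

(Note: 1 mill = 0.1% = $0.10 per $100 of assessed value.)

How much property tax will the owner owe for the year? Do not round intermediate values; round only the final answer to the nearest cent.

$7,765.56

Assessed value = $816,028 × 0.426 = $347,627.928
Taxable value = $347,627.928 − $74,000 = $273,627.928
City of Sagehill: $273,627.928 × 0.00733 = $2,005.69271224
Cloverhill County: $273,627.928 × 0.00375 = $1,026.10473
Fairoaks CSD: $273,627.928 × 0.0138 = $3,776.0654064
Port Authority: $273,627.928 × 0.0035 = $957.697748
Total = $7,765.56059664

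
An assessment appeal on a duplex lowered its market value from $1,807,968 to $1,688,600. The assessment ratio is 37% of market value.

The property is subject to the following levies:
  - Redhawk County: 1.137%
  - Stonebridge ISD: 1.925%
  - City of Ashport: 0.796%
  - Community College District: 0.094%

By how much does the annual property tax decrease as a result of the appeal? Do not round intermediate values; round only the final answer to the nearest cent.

Old assessed value = $1,807,968 × 0.37 = $668,948.16
New assessed value = $1,688,600 × 0.37 = $624,782
Combined rate = 0.01137 + 0.01925 + 0.00796 + 0.00094 = 0.03952
Old tax = $668,948.16 × 0.03952 = $26,436.8312832
New tax = $624,782 × 0.03952 = $24,691.38464
Reduction = $26,436.8312832 − $24,691.38464 = $1,745.4466432

$1,745.45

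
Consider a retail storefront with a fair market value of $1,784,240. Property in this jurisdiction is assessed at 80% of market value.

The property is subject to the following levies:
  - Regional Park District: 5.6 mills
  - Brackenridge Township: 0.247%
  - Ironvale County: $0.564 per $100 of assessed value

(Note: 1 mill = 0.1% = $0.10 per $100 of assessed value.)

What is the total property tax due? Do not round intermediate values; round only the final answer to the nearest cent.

Assessed value = $1,784,240 × 0.8 = $1,427,392
Regional Park District: $1,427,392 × 0.0056 = $7,993.3952
Brackenridge Township: $1,427,392 × 0.00247 = $3,525.65824
Ironvale County: $1,427,392 × 0.00564 = $8,050.49088
Total = $19,569.54432

$19,569.54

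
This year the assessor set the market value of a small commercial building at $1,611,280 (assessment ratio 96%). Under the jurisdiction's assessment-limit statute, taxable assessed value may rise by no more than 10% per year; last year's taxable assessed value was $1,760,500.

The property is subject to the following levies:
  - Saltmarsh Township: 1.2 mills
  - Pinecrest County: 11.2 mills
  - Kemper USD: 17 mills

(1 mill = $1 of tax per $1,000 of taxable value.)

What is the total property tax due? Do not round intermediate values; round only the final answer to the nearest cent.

Uncapped assessed value = $1,611,280 × 0.96 = $1,546,828.8
Cap limit = $1,760,500 × 1.1 = $1,936,550
Taxable assessed value = min($1,546,828.8, $1,936,550) = $1,546,828.8 (cap does not bind)
Saltmarsh Township: $1,546,828.8 × 0.0012 = $1,856.19456
Pinecrest County: $1,546,828.8 × 0.0112 = $17,324.48256
Kemper USD: $1,546,828.8 × 0.017 = $26,296.0896
Total = $45,476.76672

$45,476.77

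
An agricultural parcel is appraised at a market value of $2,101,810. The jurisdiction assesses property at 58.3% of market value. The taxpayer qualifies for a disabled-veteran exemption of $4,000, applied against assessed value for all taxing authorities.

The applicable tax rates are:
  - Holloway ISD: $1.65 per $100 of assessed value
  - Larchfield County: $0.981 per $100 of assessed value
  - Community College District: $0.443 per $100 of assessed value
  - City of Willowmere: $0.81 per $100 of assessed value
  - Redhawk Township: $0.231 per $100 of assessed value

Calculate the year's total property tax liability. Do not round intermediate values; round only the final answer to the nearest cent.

Assessed value = $2,101,810 × 0.583 = $1,225,355.23
Taxable value = $1,225,355.23 − $4,000 = $1,221,355.23
Holloway ISD: $1,221,355.23 × 0.0165 = $20,152.361295
Larchfield County: $1,221,355.23 × 0.00981 = $11,981.4948063
Community College District: $1,221,355.23 × 0.00443 = $5,410.6036689
City of Willowmere: $1,221,355.23 × 0.0081 = $9,892.977363
Redhawk Township: $1,221,355.23 × 0.00231 = $2,821.3305813
Total = $20,152.361295 + $11,981.4948063 + $5,410.6036689 + $9,892.977363 + $2,821.3305813 = $50,258.7677145

$50,258.77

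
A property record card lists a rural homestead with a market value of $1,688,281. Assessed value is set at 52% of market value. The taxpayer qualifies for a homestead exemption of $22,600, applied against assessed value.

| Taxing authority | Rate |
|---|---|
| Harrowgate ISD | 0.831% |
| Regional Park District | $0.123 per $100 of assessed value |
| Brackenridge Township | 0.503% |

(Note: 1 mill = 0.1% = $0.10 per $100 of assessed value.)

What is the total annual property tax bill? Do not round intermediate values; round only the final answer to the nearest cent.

Assessed value = $1,688,281 × 0.52 = $877,906.12
Taxable value = $877,906.12 − $22,600 = $855,306.12
Harrowgate ISD: $855,306.12 × 0.00831 = $7,107.5938572
Regional Park District: $855,306.12 × 0.00123 = $1,052.0265276
Brackenridge Township: $855,306.12 × 0.00503 = $4,302.1897836
Total = $12,461.8101684

$12,461.81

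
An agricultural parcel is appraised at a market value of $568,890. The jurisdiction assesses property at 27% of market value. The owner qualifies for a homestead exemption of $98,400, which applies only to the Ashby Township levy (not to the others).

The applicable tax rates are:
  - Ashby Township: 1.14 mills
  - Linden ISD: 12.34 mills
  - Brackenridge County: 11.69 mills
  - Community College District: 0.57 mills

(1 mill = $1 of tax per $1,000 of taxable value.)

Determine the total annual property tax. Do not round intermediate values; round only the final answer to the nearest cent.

Assessed value = $568,890 × 0.27 = $153,600.3
Ashby Township: ($153,600.3 − $98,400) × 0.00114 = $55,200.3 × 0.00114 = $62.928342
Linden ISD: $153,600.3 × 0.01234 = $1,895.427702
Brackenridge County: $153,600.3 × 0.01169 = $1,795.587507
Community College District: $153,600.3 × 0.00057 = $87.552171
Total = $3,841.495722

$3,841.50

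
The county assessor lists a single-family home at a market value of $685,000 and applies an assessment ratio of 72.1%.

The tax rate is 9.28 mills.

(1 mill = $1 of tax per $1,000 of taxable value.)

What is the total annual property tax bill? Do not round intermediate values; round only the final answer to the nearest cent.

Assessed value = $685,000 × 0.721 = $493,885
Tax = $493,885 × 0.00928 = $4,583.2528

$4,583.25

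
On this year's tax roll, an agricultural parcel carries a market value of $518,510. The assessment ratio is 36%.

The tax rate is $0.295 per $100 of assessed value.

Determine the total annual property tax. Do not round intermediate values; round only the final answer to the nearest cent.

Assessed value = $518,510 × 0.36 = $186,663.6
Tax = $186,663.6 × 0.00295 = $550.65762

$550.66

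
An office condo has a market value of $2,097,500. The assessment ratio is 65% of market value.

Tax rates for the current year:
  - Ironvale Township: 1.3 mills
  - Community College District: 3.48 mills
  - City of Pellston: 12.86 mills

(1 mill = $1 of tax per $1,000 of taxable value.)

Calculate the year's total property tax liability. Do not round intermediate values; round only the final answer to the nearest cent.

Assessed value = $2,097,500 × 0.65 = $1,363,375
Ironvale Township: $1,363,375 × 0.0013 = $1,772.3875
Community College District: $1,363,375 × 0.00348 = $4,744.545
City of Pellston: $1,363,375 × 0.01286 = $17,533.0025
Total = $1,772.3875 + $4,744.545 + $17,533.0025 = $24,049.935

$24,049.94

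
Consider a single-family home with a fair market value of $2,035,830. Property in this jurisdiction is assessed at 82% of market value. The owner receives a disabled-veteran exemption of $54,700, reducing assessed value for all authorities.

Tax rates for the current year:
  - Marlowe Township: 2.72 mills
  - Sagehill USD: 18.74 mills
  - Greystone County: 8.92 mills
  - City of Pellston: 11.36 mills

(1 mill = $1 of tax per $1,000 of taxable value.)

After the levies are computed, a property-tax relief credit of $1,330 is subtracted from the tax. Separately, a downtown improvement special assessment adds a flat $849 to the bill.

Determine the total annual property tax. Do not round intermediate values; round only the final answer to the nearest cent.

Assessed value = $2,035,830 × 0.82 = $1,669,380.6
Taxable value = $1,669,380.6 − $54,700 = $1,614,680.6
Marlowe Township: $1,614,680.6 × 0.00272 = $4,391.931232
Sagehill USD: $1,614,680.6 × 0.01874 = $30,259.114444
Greystone County: $1,614,680.6 × 0.00892 = $14,402.950952
City of Pellston: $1,614,680.6 × 0.01136 = $18,342.771616
Levies subtotal = $67,396.768244
After credit = $67,396.768244 − $1,330 = $66,066.768244
Total = $66,066.768244 + $849 = $66,915.768244

$66,915.77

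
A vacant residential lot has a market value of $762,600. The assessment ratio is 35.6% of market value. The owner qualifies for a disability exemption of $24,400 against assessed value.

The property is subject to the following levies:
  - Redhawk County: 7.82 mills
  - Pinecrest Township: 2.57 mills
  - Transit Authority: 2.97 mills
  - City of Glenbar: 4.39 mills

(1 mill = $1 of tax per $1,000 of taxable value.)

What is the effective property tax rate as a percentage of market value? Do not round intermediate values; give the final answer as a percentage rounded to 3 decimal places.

Assessed value = $762,600 × 0.356 = $271,485.6
Taxable value = $271,485.6 − $24,400 = $247,085.6
Redhawk County: $247,085.6 × 0.00782 = $1,932.209392
Pinecrest Township: $247,085.6 × 0.00257 = $635.009992
Transit Authority: $247,085.6 × 0.00297 = $733.844232
City of Glenbar: $247,085.6 × 0.00439 = $1,084.705784
Total tax = $4,385.7694
Effective rate = $4,385.7694 ÷ $762,600 = 0.575% of market value

0.575%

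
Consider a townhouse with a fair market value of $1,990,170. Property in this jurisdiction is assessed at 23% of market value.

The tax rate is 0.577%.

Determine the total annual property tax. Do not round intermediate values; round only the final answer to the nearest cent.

Assessed value = $1,990,170 × 0.23 = $457,739.1
Tax = $457,739.1 × 0.00577 = $2,641.154607

$2,641.15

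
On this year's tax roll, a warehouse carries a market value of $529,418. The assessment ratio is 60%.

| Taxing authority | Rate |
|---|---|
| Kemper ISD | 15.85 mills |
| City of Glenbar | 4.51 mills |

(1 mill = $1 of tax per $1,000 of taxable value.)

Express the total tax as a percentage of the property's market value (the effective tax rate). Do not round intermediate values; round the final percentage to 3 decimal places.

Assessed value = $529,418 × 0.6 = $317,650.8
Kemper ISD: $317,650.8 × 0.01585 = $5,034.76518
City of Glenbar: $317,650.8 × 0.00451 = $1,432.605108
Total tax = $6,467.370288
Effective rate = $6,467.370288 ÷ $529,418 = 1.222% of market value

1.222%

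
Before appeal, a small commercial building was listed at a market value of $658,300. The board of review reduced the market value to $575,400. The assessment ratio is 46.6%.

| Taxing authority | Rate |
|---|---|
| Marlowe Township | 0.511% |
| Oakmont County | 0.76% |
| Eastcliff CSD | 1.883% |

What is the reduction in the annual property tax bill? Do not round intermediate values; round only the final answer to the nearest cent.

$1,218.43

Old assessed value = $658,300 × 0.466 = $306,767.8
New assessed value = $575,400 × 0.466 = $268,136.4
Combined rate = 0.00511 + 0.0076 + 0.01883 = 0.03154
Old tax = $306,767.8 × 0.03154 = $9,675.456412
New tax = $268,136.4 × 0.03154 = $8,457.022056
Reduction = $9,675.456412 − $8,457.022056 = $1,218.434356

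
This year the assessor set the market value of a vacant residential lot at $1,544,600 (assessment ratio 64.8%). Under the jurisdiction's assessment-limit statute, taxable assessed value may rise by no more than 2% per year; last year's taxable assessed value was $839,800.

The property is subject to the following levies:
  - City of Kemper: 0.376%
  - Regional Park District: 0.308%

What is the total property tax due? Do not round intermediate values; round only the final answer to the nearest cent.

Uncapped assessed value = $1,544,600 × 0.648 = $1,000,900.8
Cap limit = $839,800 × 1.02 = $856,596
Taxable assessed value = min($1,000,900.8, $856,596) = $856,596 (cap binds)
City of Kemper: $856,596 × 0.00376 = $3,220.80096
Regional Park District: $856,596 × 0.00308 = $2,638.31568
Total = $5,859.11664

$5,859.12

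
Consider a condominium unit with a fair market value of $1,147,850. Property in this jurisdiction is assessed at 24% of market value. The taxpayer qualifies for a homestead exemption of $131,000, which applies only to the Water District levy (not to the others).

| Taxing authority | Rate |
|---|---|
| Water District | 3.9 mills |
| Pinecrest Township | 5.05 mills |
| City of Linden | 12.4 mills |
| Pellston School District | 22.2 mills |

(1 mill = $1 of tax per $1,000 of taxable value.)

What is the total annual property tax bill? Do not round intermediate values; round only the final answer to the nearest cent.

Assessed value = $1,147,850 × 0.24 = $275,484
Water District: ($275,484 − $131,000) × 0.0039 = $144,484 × 0.0039 = $563.4876
Pinecrest Township: $275,484 × 0.00505 = $1,391.1942
City of Linden: $275,484 × 0.0124 = $3,416.0016
Pellston School District: $275,484 × 0.0222 = $6,115.7448
Total = $11,486.4282

$11,486.43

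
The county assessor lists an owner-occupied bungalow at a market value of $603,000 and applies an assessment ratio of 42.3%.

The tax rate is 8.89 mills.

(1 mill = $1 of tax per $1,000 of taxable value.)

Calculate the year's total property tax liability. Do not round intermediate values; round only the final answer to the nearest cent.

$2,267.56

Assessed value = $603,000 × 0.423 = $255,069
Tax = $255,069 × 0.00889 = $2,267.56341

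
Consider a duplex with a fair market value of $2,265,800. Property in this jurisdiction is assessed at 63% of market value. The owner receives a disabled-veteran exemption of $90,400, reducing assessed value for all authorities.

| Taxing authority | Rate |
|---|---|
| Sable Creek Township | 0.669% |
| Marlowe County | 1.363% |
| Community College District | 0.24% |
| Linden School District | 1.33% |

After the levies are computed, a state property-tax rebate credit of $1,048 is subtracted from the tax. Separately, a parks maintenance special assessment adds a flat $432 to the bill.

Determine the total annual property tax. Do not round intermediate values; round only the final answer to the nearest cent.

Assessed value = $2,265,800 × 0.63 = $1,427,454
Taxable value = $1,427,454 − $90,400 = $1,337,054
Sable Creek Township: $1,337,054 × 0.00669 = $8,944.89126
Marlowe County: $1,337,054 × 0.01363 = $18,224.04602
Community College District: $1,337,054 × 0.0024 = $3,208.9296
Linden School District: $1,337,054 × 0.0133 = $17,782.8182
Levies subtotal = $48,160.68508
After credit = $48,160.68508 − $1,048 = $47,112.68508
Total = $47,112.68508 + $432 = $47,544.68508

$47,544.69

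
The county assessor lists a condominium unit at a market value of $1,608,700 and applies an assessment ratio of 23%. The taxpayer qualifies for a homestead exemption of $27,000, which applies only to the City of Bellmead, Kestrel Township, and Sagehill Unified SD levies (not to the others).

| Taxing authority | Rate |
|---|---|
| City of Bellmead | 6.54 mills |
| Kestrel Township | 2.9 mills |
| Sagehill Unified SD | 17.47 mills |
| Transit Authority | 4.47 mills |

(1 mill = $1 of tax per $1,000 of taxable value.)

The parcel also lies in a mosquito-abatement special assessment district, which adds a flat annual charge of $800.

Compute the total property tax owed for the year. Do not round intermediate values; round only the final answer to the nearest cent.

$11,684.06

Assessed value = $1,608,700 × 0.23 = $370,001
City of Bellmead: ($370,001 − $27,000) × 0.00654 = $343,001 × 0.00654 = $2,243.22654
Kestrel Township: ($370,001 − $27,000) × 0.0029 = $343,001 × 0.0029 = $994.7029
Sagehill Unified SD: ($370,001 − $27,000) × 0.01747 = $343,001 × 0.01747 = $5,992.22747
Transit Authority: $370,001 × 0.00447 = $1,653.90447
Levies subtotal = $10,884.06138
Total = $10,884.06138 + $800 = $11,684.06138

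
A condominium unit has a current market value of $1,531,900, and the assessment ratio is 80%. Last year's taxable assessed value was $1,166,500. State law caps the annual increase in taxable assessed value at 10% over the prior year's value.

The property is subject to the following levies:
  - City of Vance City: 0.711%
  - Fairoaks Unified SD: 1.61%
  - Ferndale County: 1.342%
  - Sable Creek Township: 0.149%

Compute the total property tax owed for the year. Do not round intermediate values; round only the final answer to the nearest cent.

Uncapped assessed value = $1,531,900 × 0.8 = $1,225,520
Cap limit = $1,166,500 × 1.1 = $1,283,150
Taxable assessed value = min($1,225,520, $1,283,150) = $1,225,520 (cap does not bind)
City of Vance City: $1,225,520 × 0.00711 = $8,713.4472
Fairoaks Unified SD: $1,225,520 × 0.0161 = $19,730.872
Ferndale County: $1,225,520 × 0.01342 = $16,446.4784
Sable Creek Township: $1,225,520 × 0.00149 = $1,826.0248
Total = $46,716.8224

$46,716.82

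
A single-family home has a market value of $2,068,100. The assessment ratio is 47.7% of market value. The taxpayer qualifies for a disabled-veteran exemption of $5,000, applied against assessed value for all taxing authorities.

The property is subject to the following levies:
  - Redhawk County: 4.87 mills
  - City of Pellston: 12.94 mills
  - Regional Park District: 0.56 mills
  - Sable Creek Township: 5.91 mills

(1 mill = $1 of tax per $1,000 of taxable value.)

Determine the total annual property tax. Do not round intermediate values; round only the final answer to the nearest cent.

$23,830.42

Assessed value = $2,068,100 × 0.477 = $986,483.7
Taxable value = $986,483.7 − $5,000 = $981,483.7
Redhawk County: $981,483.7 × 0.00487 = $4,779.825619
City of Pellston: $981,483.7 × 0.01294 = $12,700.399078
Regional Park District: $981,483.7 × 0.00056 = $549.630872
Sable Creek Township: $981,483.7 × 0.00591 = $5,800.568667
Total = $4,779.825619 + $12,700.399078 + $549.630872 + $5,800.568667 = $23,830.424236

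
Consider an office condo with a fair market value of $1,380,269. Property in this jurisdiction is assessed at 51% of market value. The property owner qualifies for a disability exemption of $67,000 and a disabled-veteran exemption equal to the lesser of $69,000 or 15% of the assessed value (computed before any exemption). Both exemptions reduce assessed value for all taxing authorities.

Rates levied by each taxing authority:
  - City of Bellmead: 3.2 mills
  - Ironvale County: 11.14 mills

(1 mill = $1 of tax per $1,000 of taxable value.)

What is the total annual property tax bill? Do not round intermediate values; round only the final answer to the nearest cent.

Assessed value = $1,380,269 × 0.51 = $703,937.19
Disabled-veteran exemption = min($69,000, 15% × $703,937.19) = min($69,000, $105,590.5785) = $69,000 (dollar cap binds)
Taxable value = $703,937.19 − $67,000 − $69,000 = $567,937.19
City of Bellmead: $567,937.19 × 0.0032 = $1,817.399008
Ironvale County: $567,937.19 × 0.01114 = $6,326.8202966
Total = $8,144.2193046

$8,144.22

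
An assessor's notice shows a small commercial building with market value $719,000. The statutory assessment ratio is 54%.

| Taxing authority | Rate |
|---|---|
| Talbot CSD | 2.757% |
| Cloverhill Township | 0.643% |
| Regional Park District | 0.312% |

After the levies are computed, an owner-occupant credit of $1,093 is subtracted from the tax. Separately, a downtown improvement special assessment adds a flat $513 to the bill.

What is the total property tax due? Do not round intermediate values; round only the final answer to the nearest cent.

$13,832.21

Assessed value = $719,000 × 0.54 = $388,260
Talbot CSD: $388,260 × 0.02757 = $10,704.3282
Cloverhill Township: $388,260 × 0.00643 = $2,496.5118
Regional Park District: $388,260 × 0.00312 = $1,211.3712
Levies subtotal = $14,412.2112
After credit = $14,412.2112 − $1,093 = $13,319.2112
Total = $13,319.2112 + $513 = $13,832.2112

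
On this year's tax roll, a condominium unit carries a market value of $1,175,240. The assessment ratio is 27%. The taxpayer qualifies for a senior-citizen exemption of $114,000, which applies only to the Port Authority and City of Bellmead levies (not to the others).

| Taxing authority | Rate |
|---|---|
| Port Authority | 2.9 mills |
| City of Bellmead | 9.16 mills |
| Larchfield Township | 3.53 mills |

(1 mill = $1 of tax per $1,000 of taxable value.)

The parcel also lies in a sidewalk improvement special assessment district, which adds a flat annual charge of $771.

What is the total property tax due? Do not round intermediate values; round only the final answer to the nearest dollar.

$4,343

Assessed value = $1,175,240 × 0.27 = $317,314.8
Port Authority: ($317,314.8 − $114,000) × 0.0029 = $203,314.8 × 0.0029 = $589.61292
City of Bellmead: ($317,314.8 − $114,000) × 0.00916 = $203,314.8 × 0.00916 = $1,862.363568
Larchfield Township: $317,314.8 × 0.00353 = $1,120.121244
Levies subtotal = $3,572.097732
Total = $3,572.097732 + $771 = $4,343.097732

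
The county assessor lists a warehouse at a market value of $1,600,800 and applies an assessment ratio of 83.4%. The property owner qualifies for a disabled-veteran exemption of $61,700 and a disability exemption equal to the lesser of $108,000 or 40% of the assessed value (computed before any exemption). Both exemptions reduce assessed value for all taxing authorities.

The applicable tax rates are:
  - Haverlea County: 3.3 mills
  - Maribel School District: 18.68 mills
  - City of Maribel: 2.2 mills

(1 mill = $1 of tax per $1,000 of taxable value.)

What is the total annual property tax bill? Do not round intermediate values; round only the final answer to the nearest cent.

Assessed value = $1,600,800 × 0.834 = $1,335,067.2
Disability exemption = min($108,000, 40% × $1,335,067.2) = min($108,000, $534,026.88) = $108,000 (dollar cap binds)
Taxable value = $1,335,067.2 − $61,700 − $108,000 = $1,165,367.2
Haverlea County: $1,165,367.2 × 0.0033 = $3,845.71176
Maribel School District: $1,165,367.2 × 0.01868 = $21,769.059296
City of Maribel: $1,165,367.2 × 0.0022 = $2,563.80784
Total = $28,178.578896

$28,178.58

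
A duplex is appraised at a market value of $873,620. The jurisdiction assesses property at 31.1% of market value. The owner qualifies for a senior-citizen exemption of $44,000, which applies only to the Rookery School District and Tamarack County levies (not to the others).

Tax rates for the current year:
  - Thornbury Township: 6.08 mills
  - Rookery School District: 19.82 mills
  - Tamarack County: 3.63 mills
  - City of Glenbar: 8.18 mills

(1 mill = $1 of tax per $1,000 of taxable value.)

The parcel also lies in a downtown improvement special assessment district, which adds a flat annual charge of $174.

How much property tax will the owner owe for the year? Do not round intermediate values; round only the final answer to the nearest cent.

$9,387.85

Assessed value = $873,620 × 0.311 = $271,695.82
Thornbury Township: $271,695.82 × 0.00608 = $1,651.9105856
Rookery School District: ($271,695.82 − $44,000) × 0.01982 = $227,695.82 × 0.01982 = $4,512.9311524
Tamarack County: ($271,695.82 − $44,000) × 0.00363 = $227,695.82 × 0.00363 = $826.5358266
City of Glenbar: $271,695.82 × 0.00818 = $2,222.4718076
Levies subtotal = $9,213.8493722
Total = $9,213.8493722 + $174 = $9,387.8493722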